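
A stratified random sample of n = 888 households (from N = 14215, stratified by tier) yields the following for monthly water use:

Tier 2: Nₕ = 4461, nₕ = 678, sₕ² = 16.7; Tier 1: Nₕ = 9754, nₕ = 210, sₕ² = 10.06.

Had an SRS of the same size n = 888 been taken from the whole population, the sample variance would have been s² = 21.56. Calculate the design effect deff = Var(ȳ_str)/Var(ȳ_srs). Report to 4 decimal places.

1.0599

Var(ȳ_str) = Σ Wₕ²(1−fₕ)sₕ²/nₕ with Wₕ = Nₕ/14215:
  Tier 2: (4461/14215)²·(1−678/4461)·16.7/678 = 0.0020571294
  Tier 1: (9754/14215)²·(1−210/9754)·10.06/210 = 0.022069787
  → Var(ȳ_str) = 0.024126916.
Var(ȳ_srs) = (1 − 888/14215)·21.56/888 = 0.022762572.
deff = 0.024126916 / 0.022762572 = 1.0599.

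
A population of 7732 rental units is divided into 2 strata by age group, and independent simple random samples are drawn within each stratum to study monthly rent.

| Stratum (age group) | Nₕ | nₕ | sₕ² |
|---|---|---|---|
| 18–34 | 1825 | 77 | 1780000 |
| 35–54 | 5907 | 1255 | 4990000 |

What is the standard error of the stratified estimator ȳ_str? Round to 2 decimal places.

Var(ȳ_str) = Σₕ Wₕ²(1 − fₕ)sₕ²/nₕ with Wₕ = Nₕ/N, N = 7732.
18–34: Wₕ = 0.23603207; term = 0.23603207²·(1 − 0.04219178)·1780000/77 = 1233.5305.
35–54: Wₕ = 0.76396793; term = 0.76396793²·(1 − 0.21245979)·4990000/1255 = 1827.5943.
Sum = 3061.1248.
SE = √(3061.1248) = 55.33.

55.33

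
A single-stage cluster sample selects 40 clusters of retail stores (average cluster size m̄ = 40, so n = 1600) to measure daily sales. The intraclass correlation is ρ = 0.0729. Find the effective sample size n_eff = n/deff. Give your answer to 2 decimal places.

deff = 1 + (40 − 1)·0.0729 = 1 + 2.8431 = 3.8431.
n_eff = 1600 / 3.8431 = 416.33.

416.33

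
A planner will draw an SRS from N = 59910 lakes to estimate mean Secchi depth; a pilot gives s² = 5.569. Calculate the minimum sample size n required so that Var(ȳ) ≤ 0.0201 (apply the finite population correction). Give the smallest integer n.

276

Without fpc, n₀ = s²/D = 5.569/0.0201 = 277.0647.
With fpc, (1 − n/N)·s²/n ≤ D requires n ≥ n₀/(1 + n₀/N) = 277.0647/(1 + 277.0647/59910) = 275.7893.
Rounding up, n = 276.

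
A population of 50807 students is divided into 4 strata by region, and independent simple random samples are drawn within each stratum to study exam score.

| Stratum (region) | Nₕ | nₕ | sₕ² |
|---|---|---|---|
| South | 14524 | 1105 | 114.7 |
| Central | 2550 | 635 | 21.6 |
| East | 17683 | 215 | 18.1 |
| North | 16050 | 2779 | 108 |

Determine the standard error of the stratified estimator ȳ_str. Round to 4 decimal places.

0.1455

Var(ȳ_str) = Σₕ Wₕ²(1 − fₕ)sₕ²/nₕ with Wₕ = Nₕ/N, N = 50807.
South: Wₕ = 0.28586612; term = 0.28586612²·(1 − 0.07608097)·114.7/1105 = 0.007837191.
Central: Wₕ = 0.05018993; term = 0.05018993²·(1 − 0.24901961)·21.6/635 = 6.4349012 × 10^-5.
East: Wₕ = 0.34804259; term = 0.34804259²·(1 − 0.01215857)·18.1/215 = 0.010073773.
North: Wₕ = 0.31590135; term = 0.31590135²·(1 − 0.17314642)·108/2779 = 0.0032067625.
Sum = 0.021182076.
SE = √(0.021182076) = 0.1455.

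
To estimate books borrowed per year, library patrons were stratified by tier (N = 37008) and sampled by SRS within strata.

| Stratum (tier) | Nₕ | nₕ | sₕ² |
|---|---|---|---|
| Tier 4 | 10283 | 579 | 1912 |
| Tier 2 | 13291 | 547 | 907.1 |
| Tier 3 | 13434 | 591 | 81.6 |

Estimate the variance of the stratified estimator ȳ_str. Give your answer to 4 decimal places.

Var(ȳ_str) = Σₕ Wₕ²(1 − fₕ)sₕ²/nₕ with Wₕ = Nₕ/N, N = 37008.
Tier 4: Wₕ = 0.27785884; term = 0.27785884²·(1 − 0.05630653)·1912/579 = 0.24059617.
Tier 2: Wₕ = 0.35913856; term = 0.35913856²·(1 − 0.04115567)·907.1/547 = 0.2050879.
Tier 3: Wₕ = 0.36300259; term = 0.36300259²·(1 − 0.04399285)·81.6/591 = 0.017393351.
Sum = 0.46307742.

0.4631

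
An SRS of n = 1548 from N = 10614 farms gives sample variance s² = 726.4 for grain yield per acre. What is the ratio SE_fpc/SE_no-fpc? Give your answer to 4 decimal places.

0.9242

f = n/N = 1548/10614 = 0.14584511.
SE_no-fpc = √(s²/n) = 0.68501872; SE_fpc = √((1−f)s²/n) = 0.63309773.
Ratio = √(1−f) = 0.92420500.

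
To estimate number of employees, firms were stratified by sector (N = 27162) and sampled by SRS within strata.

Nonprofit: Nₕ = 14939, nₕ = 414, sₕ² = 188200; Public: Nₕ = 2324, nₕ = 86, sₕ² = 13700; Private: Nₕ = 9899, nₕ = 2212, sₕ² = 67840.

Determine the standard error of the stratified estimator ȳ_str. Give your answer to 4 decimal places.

Var(ȳ_str) = Σₕ Wₕ²(1 − fₕ)sₕ²/nₕ with Wₕ = Nₕ/N, N = 27162.
Nonprofit: Wₕ = 0.54999632; term = 0.54999632²·(1 − 0.02771270)·188200/414 = 133.70063.
Public: Wₕ = 0.08556071; term = 0.08556071²·(1 − 0.03700516)·13700/86 = 1.123039.
Private: Wₕ = 0.36444297; term = 0.36444297²·(1 − 0.22345691)·67840/2212 = 3.1631911.
Sum = 137.98686.
SE = √(137.98686) = 11.7468.

11.7468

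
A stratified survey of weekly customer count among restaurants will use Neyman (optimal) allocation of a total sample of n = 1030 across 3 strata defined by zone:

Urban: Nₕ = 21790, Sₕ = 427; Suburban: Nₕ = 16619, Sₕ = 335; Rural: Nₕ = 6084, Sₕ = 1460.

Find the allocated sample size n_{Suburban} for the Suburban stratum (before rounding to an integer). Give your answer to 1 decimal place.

Neyman allocation: nₕ = n·NₕSₕ / Σⱼ NⱼSⱼ.
Σ NⱼSⱼ = 21790·427 + 16619·335 + 6084·1460 = 2.3754335 × 10^7.
n_{Suburban} = 1030·16619·335 / (2.3754335 × 10^7) = 241.4.

241.4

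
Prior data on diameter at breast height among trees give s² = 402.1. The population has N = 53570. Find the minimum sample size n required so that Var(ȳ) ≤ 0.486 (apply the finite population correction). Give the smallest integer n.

Without fpc, n₀ = s²/D = 402.1/0.486 = 827.3663.
With fpc, (1 − n/N)·s²/n ≤ D requires n ≥ n₀/(1 + n₀/N) = 827.3663/(1 + 827.3663/53570) = 814.7823.
Rounding up, n = 815.

815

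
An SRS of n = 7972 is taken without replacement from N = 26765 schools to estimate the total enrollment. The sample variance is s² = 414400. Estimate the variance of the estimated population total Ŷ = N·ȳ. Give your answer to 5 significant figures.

Var(Ŷ) = N²·Var(ȳ) = N²·(1 − n/N)·s²/n.
f = 7972/26765 = 0.29785167; Var(ȳ) = 0.70214833·414400/7972 = 36.49903.
Var(Ŷ) = 26765² · 36.49903 = 2.6146636 × 10^10.

2.6147 × 10^10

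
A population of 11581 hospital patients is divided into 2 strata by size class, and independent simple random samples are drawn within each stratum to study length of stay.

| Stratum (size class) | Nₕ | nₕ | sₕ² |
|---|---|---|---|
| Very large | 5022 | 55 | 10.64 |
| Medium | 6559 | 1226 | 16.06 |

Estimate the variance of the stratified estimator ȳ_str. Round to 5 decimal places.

0.03940

Var(ȳ_str) = Σₕ Wₕ²(1 − fₕ)sₕ²/nₕ with Wₕ = Nₕ/N, N = 11581.
Very large: Wₕ = 0.43364131; term = 0.43364131²·(1 − 0.01095181)·10.64/55 = 0.035979712.
Medium: Wₕ = 0.56635869; term = 0.56635869²·(1 − 0.18691874)·16.06/1226 = 0.0034164271.
Sum = 0.039396139.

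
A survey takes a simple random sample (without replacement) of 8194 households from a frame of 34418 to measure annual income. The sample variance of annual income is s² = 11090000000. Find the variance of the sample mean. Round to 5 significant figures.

1.0312 × 10^6

Under SRS without replacement, Var(ȳ) = (1 − f)·s²/n with f = n/N = 8194/34418 = 0.23807310.
Var(ȳ) = (1 − 0.23807310)·11090000000/8194 = 0.76192690·1.3534293 × 10^6 = 1.0312142 × 10^6.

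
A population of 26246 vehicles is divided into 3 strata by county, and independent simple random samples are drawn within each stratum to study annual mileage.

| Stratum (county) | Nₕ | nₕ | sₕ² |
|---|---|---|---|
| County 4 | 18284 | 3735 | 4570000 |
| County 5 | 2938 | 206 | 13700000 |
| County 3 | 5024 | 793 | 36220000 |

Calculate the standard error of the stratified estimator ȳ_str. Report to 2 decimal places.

Var(ȳ_str) = Σₕ Wₕ²(1 − fₕ)sₕ²/nₕ with Wₕ = Nₕ/N, N = 26246.
County 4: Wₕ = 0.69663949; term = 0.69663949²·(1 − 0.20427696)·4570000/3735 = 472.50205.
County 5: Wₕ = 0.11194087; term = 0.11194087²·(1 − 0.07011572)·13700000/206 = 774.92484.
County 3: Wₕ = 0.19141964; term = 0.19141964²·(1 − 0.15784236)·36220000/793 = 1409.424.
Sum = 2656.8509.
SE = √(2656.8509) = 51.54.

51.54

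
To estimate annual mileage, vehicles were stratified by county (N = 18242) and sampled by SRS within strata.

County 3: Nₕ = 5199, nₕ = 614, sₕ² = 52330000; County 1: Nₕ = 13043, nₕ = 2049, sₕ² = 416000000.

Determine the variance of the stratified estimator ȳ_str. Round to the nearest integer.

Var(ȳ_str) = Σₕ Wₕ²(1 − fₕ)sₕ²/nₕ with Wₕ = Nₕ/N, N = 18242.
County 3: Wₕ = 0.28500164; term = 0.28500164²·(1 − 0.11809963)·52330000/614 = 6105.1539.
County 1: Wₕ = 0.71499836; term = 0.71499836²·(1 − 0.15709576)·416000000/2049 = 87486.229.
Sum = 93591.383.

93591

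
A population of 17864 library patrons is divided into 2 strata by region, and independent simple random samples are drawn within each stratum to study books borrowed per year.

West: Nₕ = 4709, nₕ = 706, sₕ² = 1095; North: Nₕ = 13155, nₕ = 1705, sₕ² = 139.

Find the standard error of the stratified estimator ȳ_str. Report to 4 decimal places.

0.3607

Var(ȳ_str) = Σₕ Wₕ²(1 − fₕ)sₕ²/nₕ with Wₕ = Nₕ/N, N = 17864.
West: Wₕ = 0.26360278; term = 0.26360278²·(1 − 0.14992567)·1095/706 = 0.091614935.
North: Wₕ = 0.73639722; term = 0.73639722²·(1 − 0.12960851)·139/1705 = 0.038479493.
Sum = 0.13009443.
SE = √(0.13009443) = 0.3607.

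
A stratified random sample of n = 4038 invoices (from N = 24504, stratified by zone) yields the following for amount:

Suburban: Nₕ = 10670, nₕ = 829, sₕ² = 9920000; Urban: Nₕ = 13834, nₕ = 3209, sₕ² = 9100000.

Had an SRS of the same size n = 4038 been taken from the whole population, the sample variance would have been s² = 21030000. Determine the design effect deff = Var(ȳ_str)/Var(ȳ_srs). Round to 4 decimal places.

0.6407

Var(ȳ_str) = Σ Wₕ²(1−fₕ)sₕ²/nₕ with Wₕ = Nₕ/24504:
  Suburban: (10670/24504)²·(1−829/10670)·9920000/829 = 2092.6029
  Urban: (13834/24504)²·(1−3209/13834)·9100000/3209 = 694.18371
  → Var(ȳ_str) = 2786.7866.
Var(ȳ_srs) = (1 − 4038/24504)·21030000/4038 = 4349.7965.
deff = 2786.7866 / 4349.7965 = 0.6407.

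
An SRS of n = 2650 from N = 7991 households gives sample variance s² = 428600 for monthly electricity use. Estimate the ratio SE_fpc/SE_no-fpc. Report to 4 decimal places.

f = n/N = 2650/7991 = 0.33162308.
SE_no-fpc = √(s²/n) = 12.717541; SE_fpc = √((1−f)s²/n) = 10.397139.
Ratio = √(1−f) = 0.81754322.

0.8175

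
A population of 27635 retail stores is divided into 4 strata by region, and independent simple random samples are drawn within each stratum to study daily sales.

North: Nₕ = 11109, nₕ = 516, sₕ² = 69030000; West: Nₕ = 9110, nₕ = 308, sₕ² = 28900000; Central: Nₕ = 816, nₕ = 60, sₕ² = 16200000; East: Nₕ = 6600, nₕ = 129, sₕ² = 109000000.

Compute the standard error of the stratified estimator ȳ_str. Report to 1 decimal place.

Var(ȳ_str) = Σₕ Wₕ²(1 − fₕ)sₕ²/nₕ with Wₕ = Nₕ/N, N = 27635.
North: Wₕ = 0.40199023; term = 0.40199023²·(1 − 0.04644883)·69030000/516 = 20614.043.
West: Wₕ = 0.32965442; term = 0.32965442²·(1 − 0.03380900)·28900000/308 = 9852.08.
Central: Wₕ = 0.02952777; term = 0.02952777²·(1 − 0.07352941)·16200000/60 = 218.10056.
East: Wₕ = 0.23882757; term = 0.23882757²·(1 − 0.01954545)·109000000/129 = 47253.413.
Sum = 77937.637.
SE = √(77937.637) = 279.2.

279.2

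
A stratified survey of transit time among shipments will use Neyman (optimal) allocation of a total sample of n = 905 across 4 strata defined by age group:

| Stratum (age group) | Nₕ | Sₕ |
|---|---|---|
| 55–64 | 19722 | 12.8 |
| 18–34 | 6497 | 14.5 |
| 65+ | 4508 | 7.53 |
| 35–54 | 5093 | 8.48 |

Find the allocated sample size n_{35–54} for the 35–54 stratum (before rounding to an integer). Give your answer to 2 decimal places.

Neyman allocation: nₕ = n·NₕSₕ / Σⱼ NⱼSⱼ.
Σ NⱼSⱼ = 19722·12.8 + 6497·14.5 + 4508·7.53 + 5093·8.48 = 423781.98.
n_{35–54} = 905·5093·8.48 / 423781.98 = 92.23.

92.23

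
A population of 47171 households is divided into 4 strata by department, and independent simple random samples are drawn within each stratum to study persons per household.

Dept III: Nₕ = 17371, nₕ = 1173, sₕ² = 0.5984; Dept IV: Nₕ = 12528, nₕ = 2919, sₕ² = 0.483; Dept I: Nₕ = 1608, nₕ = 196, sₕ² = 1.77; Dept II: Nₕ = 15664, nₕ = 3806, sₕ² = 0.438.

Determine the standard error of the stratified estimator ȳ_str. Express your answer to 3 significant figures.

Var(ȳ_str) = Σₕ Wₕ²(1 − fₕ)sₕ²/nₕ with Wₕ = Nₕ/N, N = 47171.
Dept III: Wₕ = 0.36825592; term = 0.36825592²·(1 − 0.06752634)·0.5984/1173 = 6.4510383 × 10^-5.
Dept IV: Wₕ = 0.26558691; term = 0.26558691²·(1 − 0.23299808)·0.483/2919 = 8.9520564 × 10^-6.
Dept I: Wₕ = 0.03408874; term = 0.03408874²·(1 − 0.12189055)·1.77/196 = 9.2148394 × 10^-6.
Dept II: Wₕ = 0.33206843; term = 0.33206843²·(1 − 0.24297753)·0.438/3806 = 9.6065906 × 10^-6.
Sum = 9.2283869 × 10^-5.
SE = √(9.2283869 × 10^-5) = 0.00961.

0.00961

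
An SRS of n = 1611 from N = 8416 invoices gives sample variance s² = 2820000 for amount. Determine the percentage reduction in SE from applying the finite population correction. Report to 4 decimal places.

f = n/N = 1611/8416 = 0.19142110.
SE_no-fpc = √(s²/n) = 41.838565; SE_fpc = √((1−f)s²/n) = 37.621663.
Ratio = √(1−f) = 0.89921015. Reduction = 100·(1 − 0.89921015) = 10.0790%.

10.0790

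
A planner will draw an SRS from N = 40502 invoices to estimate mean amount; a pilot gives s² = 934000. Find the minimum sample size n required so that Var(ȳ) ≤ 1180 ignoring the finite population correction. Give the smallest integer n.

792

Without fpc, n₀ = s²/D = 934000/1180 = 791.5254.
Rounding up, n = 792.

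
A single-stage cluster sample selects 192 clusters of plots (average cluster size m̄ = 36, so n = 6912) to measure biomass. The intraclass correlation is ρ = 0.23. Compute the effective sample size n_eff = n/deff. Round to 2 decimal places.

763.76

deff = 1 + (36 − 1)·0.23 = 1 + 8.05 = 9.05.
n_eff = 6912 / 9.05 = 763.76.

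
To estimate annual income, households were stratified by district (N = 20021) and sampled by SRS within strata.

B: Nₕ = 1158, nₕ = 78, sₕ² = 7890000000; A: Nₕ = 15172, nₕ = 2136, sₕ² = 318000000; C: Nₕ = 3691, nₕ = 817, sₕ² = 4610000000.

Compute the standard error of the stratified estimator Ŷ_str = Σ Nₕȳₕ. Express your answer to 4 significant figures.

1.469 × 10^7

Var(Ŷ_str) = Σₕ Nₕ²(1 − fₕ)sₕ²/nₕ.
B: 1158²·(1 − 78/1158)·7890000000/78 = 1.2650705 × 10^14.
A: 15172²·(1 − 2136/15172)·318000000/2136 = 2.9445102 × 10^13.
C: 3691²·(1 − 817/3691)·4610000000/817 = 5.9856274 × 10^13.
Sum = 2.1580843 × 10^14.
SE = √(2.1580843 × 10^14) = 1.469 × 10^7.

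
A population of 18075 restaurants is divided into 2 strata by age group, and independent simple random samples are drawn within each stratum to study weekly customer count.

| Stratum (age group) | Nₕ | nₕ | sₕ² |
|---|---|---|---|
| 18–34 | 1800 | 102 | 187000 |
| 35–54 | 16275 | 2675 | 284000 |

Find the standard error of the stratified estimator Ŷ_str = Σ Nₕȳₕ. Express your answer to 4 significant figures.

170600

Var(Ŷ_str) = Σₕ Nₕ²(1 − fₕ)sₕ²/nₕ.
18–34: 1800²·(1 − 102/1800)·187000/102 = 5.6034 × 10^9.
35–54: 16275²·(1 − 2675/16275)·284000/2675 = 2.3499275 × 10^10.
Sum = 2.9102675 × 10^10.
SE = √(2.9102675 × 10^10) = 170600.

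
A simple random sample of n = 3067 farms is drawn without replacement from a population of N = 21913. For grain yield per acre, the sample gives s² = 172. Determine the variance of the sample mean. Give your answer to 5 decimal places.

0.04823

Under SRS without replacement, Var(ȳ) = (1 − f)·s²/n with f = n/N = 3067/21913 = 0.13996258.
Var(ȳ) = (1 − 0.13996258)·172/3067 = 0.86003742·0.056080861 = 0.048231639.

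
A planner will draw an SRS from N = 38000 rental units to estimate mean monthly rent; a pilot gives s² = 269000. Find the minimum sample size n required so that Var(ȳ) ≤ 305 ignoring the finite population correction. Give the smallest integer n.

Without fpc, n₀ = s²/D = 269000/305 = 881.9672.
Rounding up, n = 882.

882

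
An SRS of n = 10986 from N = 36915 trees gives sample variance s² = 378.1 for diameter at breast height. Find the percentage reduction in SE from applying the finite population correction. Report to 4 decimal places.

16.1908

f = n/N = 10986/36915 = 0.29760260.
SE_no-fpc = √(s²/n) = 0.18551693; SE_fpc = √((1−f)s²/n) = 0.15548016.
Ratio = √(1−f) = 0.83809152. Reduction = 100·(1 − 0.83809152) = 16.1908%.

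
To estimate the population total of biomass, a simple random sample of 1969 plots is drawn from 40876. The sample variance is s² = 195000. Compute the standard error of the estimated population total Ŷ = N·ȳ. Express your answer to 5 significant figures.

Var(Ŷ) = N²·Var(ȳ) = N²·(1 − n/N)·s²/n.
f = 1969/40876 = 0.04817008; Var(ȳ) = 0.95182992·195000/1969 = 94.264518.
Var(Ŷ) = 40876² · 94.264518 = 1.5750162 × 10^11.
SE(Ŷ) = √(1.5750162 × 10^11) = 396860.

396860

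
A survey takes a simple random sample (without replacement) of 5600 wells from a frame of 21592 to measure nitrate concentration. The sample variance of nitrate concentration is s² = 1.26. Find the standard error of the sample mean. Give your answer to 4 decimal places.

0.0129

Under SRS without replacement, Var(ȳ) = (1 − f)·s²/n with f = n/N = 5600/21592 = 0.25935532.
Var(ȳ) = (1 − 0.25935532)·1.26/5600 = 0.74064468·2.25 × 10^-4 = 1.6664505 × 10^-4.
SE(ȳ) = √(1.6664505 × 10^-4) = 0.0129.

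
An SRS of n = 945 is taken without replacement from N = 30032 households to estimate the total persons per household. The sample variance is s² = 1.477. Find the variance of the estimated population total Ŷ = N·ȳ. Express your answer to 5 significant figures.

Var(Ŷ) = N²·Var(ȳ) = N²·(1 − n/N)·s²/n.
f = 945/30032 = 0.03146644; Var(ȳ) = 0.96853356·1.477/945 = 0.0015137821.
Var(Ŷ) = 30032² · 0.0015137821 = 1.3653119 × 10^6.

1.3653 × 10^6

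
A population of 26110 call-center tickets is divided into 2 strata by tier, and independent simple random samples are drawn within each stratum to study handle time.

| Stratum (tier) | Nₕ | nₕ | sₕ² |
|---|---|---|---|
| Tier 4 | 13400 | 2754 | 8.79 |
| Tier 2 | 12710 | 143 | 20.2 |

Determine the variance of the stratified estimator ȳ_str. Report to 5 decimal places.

Var(ȳ_str) = Σₕ Wₕ²(1 − fₕ)sₕ²/nₕ with Wₕ = Nₕ/N, N = 26110.
Tier 4: Wₕ = 0.51321333; term = 0.51321333²·(1 − 0.20552239)·8.79/2754 = 6.6788618 × 10^-4.
Tier 2: Wₕ = 0.48678667; term = 0.48678667²·(1 − 0.01125098)·20.2/143 = 0.033096247.
Sum = 0.033764133.

0.03376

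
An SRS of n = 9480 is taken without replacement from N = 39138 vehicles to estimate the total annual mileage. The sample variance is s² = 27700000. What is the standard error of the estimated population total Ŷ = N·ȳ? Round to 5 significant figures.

Var(Ŷ) = N²·Var(ȳ) = N²·(1 − n/N)·s²/n.
f = 9480/39138 = 0.24221984; Var(ȳ) = 0.75778016·27700000/9480 = 2214.1889.
Var(Ŷ) = 39138² · 2214.1889 = 3.391657 × 10^12.
SE(Ŷ) = √(3.391657 × 10^12) = 1.8416 × 10^6.

1.8416 × 10^6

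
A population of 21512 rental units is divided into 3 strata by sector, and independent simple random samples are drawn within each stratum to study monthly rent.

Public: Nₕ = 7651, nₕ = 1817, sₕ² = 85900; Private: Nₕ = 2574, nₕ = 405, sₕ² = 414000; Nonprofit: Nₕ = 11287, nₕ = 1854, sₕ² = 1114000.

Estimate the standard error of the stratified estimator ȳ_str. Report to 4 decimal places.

12.4553

Var(ȳ_str) = Σₕ Wₕ²(1 − fₕ)sₕ²/nₕ with Wₕ = Nₕ/N, N = 21512.
Public: Wₕ = 0.35566196; term = 0.35566196²·(1 − 0.23748530)·85900/1817 = 4.5599626.
Private: Wₕ = 0.11965415; term = 0.11965415²·(1 − 0.15734266)·414000/405 = 12.33252.
Nonprofit: Wₕ = 0.52468390; term = 0.52468390²·(1 − 0.16425977)·1114000/1854 = 138.24271.
Sum = 155.13519.
SE = √(155.13519) = 12.4553.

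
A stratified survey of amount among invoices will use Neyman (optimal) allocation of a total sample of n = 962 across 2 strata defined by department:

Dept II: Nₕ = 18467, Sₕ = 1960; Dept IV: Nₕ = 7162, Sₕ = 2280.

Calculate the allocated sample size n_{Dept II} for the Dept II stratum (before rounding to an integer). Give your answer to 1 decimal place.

Neyman allocation: nₕ = n·NₕSₕ / Σⱼ NⱼSⱼ.
Σ NⱼSⱼ = 18467·1960 + 7162·2280 = 5.252468 × 10^7.
n_{Dept II} = 962·18467·1960 / (5.252468 × 10^7) = 662.9.

662.9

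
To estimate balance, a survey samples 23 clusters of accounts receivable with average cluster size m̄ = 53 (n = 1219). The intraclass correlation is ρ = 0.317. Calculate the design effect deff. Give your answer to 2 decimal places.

deff = 1 + (53 − 1)·0.317 = 1 + 16.484 = 17.484.

17.48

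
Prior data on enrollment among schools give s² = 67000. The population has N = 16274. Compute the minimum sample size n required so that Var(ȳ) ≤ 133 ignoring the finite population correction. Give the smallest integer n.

Without fpc, n₀ = s²/D = 67000/133 = 503.7594.
Rounding up, n = 504.

504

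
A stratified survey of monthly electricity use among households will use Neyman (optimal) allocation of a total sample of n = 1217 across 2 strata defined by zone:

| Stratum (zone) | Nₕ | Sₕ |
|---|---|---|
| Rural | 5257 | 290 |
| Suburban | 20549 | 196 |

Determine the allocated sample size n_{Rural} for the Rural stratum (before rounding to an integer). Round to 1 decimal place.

334.2

Neyman allocation: nₕ = n·NₕSₕ / Σⱼ NⱼSⱼ.
Σ NⱼSⱼ = 5257·290 + 20549·196 = 5.552134 × 10^6.
n_{Rural} = 1217·5257·290 / (5.552134 × 10^6) = 334.2.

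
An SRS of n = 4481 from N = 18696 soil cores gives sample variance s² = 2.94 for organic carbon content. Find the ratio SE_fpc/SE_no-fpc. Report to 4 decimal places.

f = n/N = 4481/18696 = 0.23967694.
SE_no-fpc = √(s²/n) = 0.025614518; SE_fpc = √((1−f)s²/n) = 0.022334965.
Ratio = √(1−f) = 0.87196506.

0.8720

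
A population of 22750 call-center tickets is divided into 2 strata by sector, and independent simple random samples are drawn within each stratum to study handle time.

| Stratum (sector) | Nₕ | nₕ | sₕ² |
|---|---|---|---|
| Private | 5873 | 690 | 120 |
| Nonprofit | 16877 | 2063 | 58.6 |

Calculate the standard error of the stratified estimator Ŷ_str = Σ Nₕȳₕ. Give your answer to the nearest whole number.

3521

Var(Ŷ_str) = Σₕ Nₕ²(1 − fₕ)sₕ²/nₕ.
Private: 5873²·(1 − 690/5873)·120/690 = 5.2938711 × 10^6.
Nonprofit: 16877²·(1 − 2063/16877)·58.6/2063 = 7.1017598 × 10^6.
Sum = 1.2395631 × 10^7.
SE = √(1.2395631 × 10^7) = 3521.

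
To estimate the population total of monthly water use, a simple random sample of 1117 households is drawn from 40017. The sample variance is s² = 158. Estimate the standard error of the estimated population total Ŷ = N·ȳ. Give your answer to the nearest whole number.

Var(Ŷ) = N²·Var(ȳ) = N²·(1 − n/N)·s²/n.
f = 1117/40017 = 0.02791314; Var(ȳ) = 0.97208686·158/1117 = 0.13750199.
Var(Ŷ) = 40017² · 0.13750199 = 2.2019023 × 10^8.
SE(Ŷ) = √(2.2019023 × 10^8) = 14839.

14839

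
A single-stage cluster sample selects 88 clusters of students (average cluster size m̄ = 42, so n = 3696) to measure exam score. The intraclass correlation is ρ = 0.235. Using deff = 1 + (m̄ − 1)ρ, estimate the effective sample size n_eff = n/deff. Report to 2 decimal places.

deff = 1 + (42 − 1)·0.235 = 1 + 9.635 = 10.635.
n_eff = 3696 / 10.635 = 347.53.

347.53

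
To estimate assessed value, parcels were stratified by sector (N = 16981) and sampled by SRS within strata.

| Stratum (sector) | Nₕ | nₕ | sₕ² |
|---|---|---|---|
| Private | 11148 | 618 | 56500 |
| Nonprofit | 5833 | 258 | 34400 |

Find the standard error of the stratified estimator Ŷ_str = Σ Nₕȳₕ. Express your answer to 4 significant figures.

Var(Ŷ_str) = Σₕ Nₕ²(1 − fₕ)sₕ²/nₕ.
Private: 11148²·(1 − 618/11148)·56500/618 = 1.0732115 × 10^10.
Nonprofit: 5833²·(1 − 258/5833)·34400/258 = 4.3358633 × 10^9.
Sum = 1.5067978 × 10^10.
SE = √(1.5067978 × 10^10) = 122800.

122800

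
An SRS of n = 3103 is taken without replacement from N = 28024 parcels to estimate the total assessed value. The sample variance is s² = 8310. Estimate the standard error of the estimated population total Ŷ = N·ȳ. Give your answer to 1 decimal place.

Var(Ŷ) = N²·Var(ȳ) = N²·(1 − n/N)·s²/n.
f = 3103/28024 = 0.11072652; Var(ȳ) = 0.88927348·8310/3103 = 2.381522.
Var(Ŷ) = 28024² · 2.381522 = 1.8703154 × 10^9.
SE(Ŷ) = √(1.8703154 × 10^9) = 43247.1.

43247.1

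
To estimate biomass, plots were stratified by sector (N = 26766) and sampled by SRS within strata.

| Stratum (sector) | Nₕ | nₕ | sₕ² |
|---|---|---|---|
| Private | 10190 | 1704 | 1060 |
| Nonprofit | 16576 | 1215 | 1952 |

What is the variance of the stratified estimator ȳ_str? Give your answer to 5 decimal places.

Var(ȳ_str) = Σₕ Wₕ²(1 − fₕ)sₕ²/nₕ with Wₕ = Nₕ/N, N = 26766.
Private: Wₕ = 0.38070687; term = 0.38070687²·(1 − 0.16722277)·1060/1704 = 0.075083851.
Nonprofit: Wₕ = 0.61929313; term = 0.61929313²·(1 − 0.07329875)·1952/1215 = 0.57099961.
Sum = 0.64608346.

0.64608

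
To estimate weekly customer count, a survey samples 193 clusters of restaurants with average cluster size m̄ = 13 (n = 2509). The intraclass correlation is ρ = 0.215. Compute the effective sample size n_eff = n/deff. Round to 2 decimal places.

deff = 1 + (13 − 1)·0.215 = 1 + 2.58 = 3.58.
n_eff = 2509 / 3.58 = 700.84.

700.84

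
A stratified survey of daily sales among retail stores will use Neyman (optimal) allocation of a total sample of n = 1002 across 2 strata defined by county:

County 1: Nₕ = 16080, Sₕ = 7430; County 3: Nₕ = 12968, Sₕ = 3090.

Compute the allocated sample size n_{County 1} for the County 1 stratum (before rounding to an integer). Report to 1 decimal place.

Neyman allocation: nₕ = n·NₕSₕ / Σⱼ NⱼSⱼ.
Σ NⱼSⱼ = 16080·7430 + 12968·3090 = 1.5954552 × 10^8.
n_{County 1} = 1002·16080·7430 / (1.5954552 × 10^8) = 750.3.

750.3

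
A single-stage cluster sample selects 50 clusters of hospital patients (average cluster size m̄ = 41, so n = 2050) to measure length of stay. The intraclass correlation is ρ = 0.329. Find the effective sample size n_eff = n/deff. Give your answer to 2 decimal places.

deff = 1 + (41 − 1)·0.329 = 1 + 13.16 = 14.16.
n_eff = 2050 / 14.16 = 144.77.

144.77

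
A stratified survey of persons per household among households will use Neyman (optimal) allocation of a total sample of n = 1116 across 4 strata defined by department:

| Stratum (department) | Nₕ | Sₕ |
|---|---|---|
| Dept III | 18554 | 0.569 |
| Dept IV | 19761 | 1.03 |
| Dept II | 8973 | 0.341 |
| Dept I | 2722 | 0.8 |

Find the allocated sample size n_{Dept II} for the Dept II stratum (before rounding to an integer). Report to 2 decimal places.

94.46

Neyman allocation: nₕ = n·NₕSₕ / Σⱼ NⱼSⱼ.
Σ NⱼSⱼ = 18554·0.569 + 19761·1.03 + 8973·0.341 + 2722·0.8 = 36148.449.
n_{Dept II} = 1116·8973·0.341 / 36148.449 = 94.46.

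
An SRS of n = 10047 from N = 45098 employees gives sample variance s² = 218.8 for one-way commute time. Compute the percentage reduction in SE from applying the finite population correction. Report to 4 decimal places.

f = n/N = 10047/45098 = 0.22278150.
SE_no-fpc = √(s²/n) = 0.14757251; SE_fpc = √((1−f)s²/n) = 0.13009992.
Ratio = √(1−f) = 0.88159997. Reduction = 100·(1 − 0.88159997) = 11.8400%.

11.8400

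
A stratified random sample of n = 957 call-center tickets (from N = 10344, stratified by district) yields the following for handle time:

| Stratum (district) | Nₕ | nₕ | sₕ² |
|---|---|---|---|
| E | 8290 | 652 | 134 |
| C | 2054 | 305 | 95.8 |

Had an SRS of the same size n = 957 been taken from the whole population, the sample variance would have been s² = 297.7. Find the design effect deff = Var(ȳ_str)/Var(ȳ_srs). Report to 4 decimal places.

0.4682

Var(ȳ_str) = Σ Wₕ²(1−fₕ)sₕ²/nₕ with Wₕ = Nₕ/10344:
  E: (8290/10344)²·(1−652/8290)·134/652 = 0.12162262
  C: (2054/10344)²·(1−305/2054)·95.8/305 = 0.010545785
  → Var(ȳ_str) = 0.13216841.
Var(ȳ_srs) = (1 − 957/10344)·297.7/957 = 0.28229631.
deff = 0.13216841 / 0.28229631 = 0.4682.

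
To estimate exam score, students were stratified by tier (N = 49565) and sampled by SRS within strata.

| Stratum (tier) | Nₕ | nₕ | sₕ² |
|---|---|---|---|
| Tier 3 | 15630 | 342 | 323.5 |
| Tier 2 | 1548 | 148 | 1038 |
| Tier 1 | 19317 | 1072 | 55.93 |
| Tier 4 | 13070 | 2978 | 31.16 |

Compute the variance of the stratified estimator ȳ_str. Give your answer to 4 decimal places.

Var(ȳ_str) = Σₕ Wₕ²(1 − fₕ)sₕ²/nₕ with Wₕ = Nₕ/N, N = 49565.
Tier 3: Wₕ = 0.31534349; term = 0.31534349²·(1 − 0.02188100)·323.5/342 = 0.092004191.
Tier 2: Wₕ = 0.03123172; term = 0.03123172²·(1 − 0.09560724)·1038/148 = 0.0061870612.
Tier 1: Wₕ = 0.38973066; term = 0.38973066²·(1 − 0.05549516)·55.93/1072 = 0.0074848545.
Tier 4: Wₕ = 0.26369414; term = 0.26369414²·(1 − 0.22785004)·31.16/2978 = 5.6179176 × 10^-4.
Sum = 0.1062379.

0.1062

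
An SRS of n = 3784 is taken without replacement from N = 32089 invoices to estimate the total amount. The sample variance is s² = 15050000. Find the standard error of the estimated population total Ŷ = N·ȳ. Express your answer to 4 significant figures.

1.901 × 10^6

Var(Ŷ) = N²·Var(ȳ) = N²·(1 − n/N)·s²/n.
f = 3784/32089 = 0.11792203; Var(ȳ) = 0.88207797·15050000/3784 = 3508.2647.
Var(Ŷ) = 32089² · 3508.2647 = 3.6124739 × 10^12.
SE(Ŷ) = √(3.6124739 × 10^12) = 1.901 × 10^6.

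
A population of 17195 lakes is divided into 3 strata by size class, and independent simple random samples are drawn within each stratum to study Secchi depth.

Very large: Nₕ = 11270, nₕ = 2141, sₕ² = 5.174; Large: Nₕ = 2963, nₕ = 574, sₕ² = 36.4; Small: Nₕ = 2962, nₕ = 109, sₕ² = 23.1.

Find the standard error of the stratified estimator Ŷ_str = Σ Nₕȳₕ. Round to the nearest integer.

Var(Ŷ_str) = Σₕ Nₕ²(1 − fₕ)sₕ²/nₕ.
Very large: 11270²·(1 − 2141/11270)·5.174/2141 = 248631.92.
Large: 2963²·(1 − 574/2963)·36.4/574 = 448887.27.
Small: 2962²·(1 − 109/2962)·23.1/109 = 1.790904 × 10^6.
Sum = 2.4884232 × 10^6.
SE = √(2.4884232 × 10^6) = 1577.

1577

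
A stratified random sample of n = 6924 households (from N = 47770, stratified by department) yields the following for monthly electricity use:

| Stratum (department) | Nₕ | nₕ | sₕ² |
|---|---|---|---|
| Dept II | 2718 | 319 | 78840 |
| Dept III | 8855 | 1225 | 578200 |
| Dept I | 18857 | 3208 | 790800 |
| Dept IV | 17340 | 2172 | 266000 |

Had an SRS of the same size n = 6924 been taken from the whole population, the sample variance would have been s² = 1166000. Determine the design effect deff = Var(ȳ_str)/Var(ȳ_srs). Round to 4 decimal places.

Var(ȳ_str) = Σ Wₕ²(1−fₕ)sₕ²/nₕ with Wₕ = Nₕ/47770:
  Dept II: (2718/47770)²·(1−319/2718)·78840/319 = 0.70619583
  Dept III: (8855/47770)²·(1−1225/8855)·578200/1225 = 13.974768
  Dept I: (18857/47770)²·(1−3208/18857)·790800/3208 = 31.877262
  Dept IV: (17340/47770)²·(1−2172/17340)·266000/2172 = 14.115256
  → Var(ȳ_str) = 60.673482.
Var(ȳ_srs) = (1 − 6924/47770)·1166000/6924 = 143.99114.
deff = 60.673482 / 143.99114 = 0.4214.

0.4214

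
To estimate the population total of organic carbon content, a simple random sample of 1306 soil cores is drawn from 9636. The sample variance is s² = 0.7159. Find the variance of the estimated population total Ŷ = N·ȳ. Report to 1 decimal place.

43999.8

Var(Ŷ) = N²·Var(ȳ) = N²·(1 − n/N)·s²/n.
f = 1306/9636 = 0.13553342; Var(ȳ) = 0.86446658·0.7159/1306 = 4.7386801 × 10^-4.
Var(Ŷ) = 9636² · (4.7386801 × 10^-4) = 43999.828.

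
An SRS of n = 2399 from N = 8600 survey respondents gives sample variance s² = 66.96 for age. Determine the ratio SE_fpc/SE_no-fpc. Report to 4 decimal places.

f = n/N = 2399/8600 = 0.27895349.
SE_no-fpc = √(s²/n) = 0.16706774; SE_fpc = √((1−f)s²/n) = 0.14186467.
Ratio = √(1−f) = 0.84914458.

0.8491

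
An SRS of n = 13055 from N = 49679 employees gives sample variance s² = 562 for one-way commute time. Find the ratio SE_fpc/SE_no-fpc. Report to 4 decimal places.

0.8586

f = n/N = 13055/49679 = 0.26278709.
SE_no-fpc = √(s²/n) = 0.20748166; SE_fpc = √((1−f)s²/n) = 0.17814604.
Ratio = √(1−f) = 0.85861103.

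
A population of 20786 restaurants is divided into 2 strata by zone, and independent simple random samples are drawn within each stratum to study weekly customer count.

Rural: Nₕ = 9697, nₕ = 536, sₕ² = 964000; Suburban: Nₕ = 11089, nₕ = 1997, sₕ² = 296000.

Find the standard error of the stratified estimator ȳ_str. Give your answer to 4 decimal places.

Var(ȳ_str) = Σₕ Wₕ²(1 − fₕ)sₕ²/nₕ with Wₕ = Nₕ/N, N = 20786.
Rural: Wₕ = 0.46651592; term = 0.46651592²·(1 − 0.05527483)·964000/536 = 369.78618.
Suburban: Wₕ = 0.53348408; term = 0.53348408²·(1 − 0.18008838)·296000/1997 = 34.587854.
Sum = 404.37403.
SE = √(404.37403) = 20.1091.

20.1091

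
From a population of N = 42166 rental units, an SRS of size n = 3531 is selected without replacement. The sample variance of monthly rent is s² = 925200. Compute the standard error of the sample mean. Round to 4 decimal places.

15.4945

Under SRS without replacement, Var(ȳ) = (1 − f)·s²/n with f = n/N = 3531/42166 = 0.08374045.
Var(ȳ) = (1 − 0.08374045)·925200/3531 = 0.91625955·262.02209 = 240.08024.
SE(ȳ) = √(240.08024) = 15.4945.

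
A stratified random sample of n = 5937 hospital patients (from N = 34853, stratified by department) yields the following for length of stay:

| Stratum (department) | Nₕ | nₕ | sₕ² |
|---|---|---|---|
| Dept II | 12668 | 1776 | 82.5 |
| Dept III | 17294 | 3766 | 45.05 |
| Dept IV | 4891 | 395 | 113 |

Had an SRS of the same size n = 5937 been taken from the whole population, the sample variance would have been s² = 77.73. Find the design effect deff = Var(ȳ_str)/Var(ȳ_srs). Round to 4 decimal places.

1.1746

Var(ȳ_str) = Σ Wₕ²(1−fₕ)sₕ²/nₕ with Wₕ = Nₕ/34853:
  Dept II: (12668/34853)²·(1−1776/12668)·82.5/1776 = 0.0052765049
  Dept III: (17294/34853)²·(1−3766/17294)·45.05/3766 = 0.0023038977
  Dept IV: (4891/34853)²·(1−395/4891)·113/395 = 0.0051787504
  → Var(ȳ_str) = 0.012759153.
Var(ȳ_srs) = (1 − 5937/34853)·77.73/5937 = 0.010862247.
deff = 0.012759153 / 0.010862247 = 1.1746.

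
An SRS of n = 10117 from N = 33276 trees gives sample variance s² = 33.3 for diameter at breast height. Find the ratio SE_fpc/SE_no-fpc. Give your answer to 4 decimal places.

f = n/N = 10117/33276 = 0.30403294.
SE_no-fpc = √(s²/n) = 0.057371505; SE_fpc = √((1−f)s²/n) = 0.047861972.
Ratio = √(1−f) = 0.83424640.

0.8342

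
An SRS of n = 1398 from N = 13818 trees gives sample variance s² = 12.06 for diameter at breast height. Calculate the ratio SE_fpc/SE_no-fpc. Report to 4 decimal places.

0.9481

f = n/N = 1398/13818 = 0.10117238.
SE_no-fpc = √(s²/n) = 0.092879543; SE_fpc = √((1−f)s²/n) = 0.088055862.
Ratio = √(1−f) = 0.94806520.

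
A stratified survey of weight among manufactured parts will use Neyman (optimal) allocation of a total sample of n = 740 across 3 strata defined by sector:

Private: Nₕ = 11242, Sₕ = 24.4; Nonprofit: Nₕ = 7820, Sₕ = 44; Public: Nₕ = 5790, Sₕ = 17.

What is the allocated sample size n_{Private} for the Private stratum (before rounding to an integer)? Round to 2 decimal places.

Neyman allocation: nₕ = n·NₕSₕ / Σⱼ NⱼSⱼ.
Σ NⱼSⱼ = 11242·24.4 + 7820·44 + 5790·17 = 716814.8.
n_{Private} = 740·11242·24.4 / 716814.8 = 283.18.

283.18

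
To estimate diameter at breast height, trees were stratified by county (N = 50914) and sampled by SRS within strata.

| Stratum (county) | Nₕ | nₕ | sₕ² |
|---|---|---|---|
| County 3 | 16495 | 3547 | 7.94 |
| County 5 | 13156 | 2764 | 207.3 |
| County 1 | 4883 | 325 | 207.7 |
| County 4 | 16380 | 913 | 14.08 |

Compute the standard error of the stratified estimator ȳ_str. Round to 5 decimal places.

0.10552

Var(ȳ_str) = Σₕ Wₕ²(1 − fₕ)sₕ²/nₕ with Wₕ = Nₕ/N, N = 50914.
County 3: Wₕ = 0.32397769; term = 0.32397769²·(1 − 0.21503486)·7.94/3547 = 1.8443353 × 10^-4.
County 5: Wₕ = 0.25839651; term = 0.25839651²·(1 − 0.21009425)·207.3/2764 = 0.0039555769.
County 1: Wₕ = 0.09590682; term = 0.09590682²·(1 − 0.06655744)·207.7/325 = 0.0054870604.
County 4: Wₕ = 0.32171898; term = 0.32171898²·(1 − 0.05573871)·14.08/913 = 0.0015072227.
Sum = 0.011134294.
SE = √(0.011134294) = 0.10552.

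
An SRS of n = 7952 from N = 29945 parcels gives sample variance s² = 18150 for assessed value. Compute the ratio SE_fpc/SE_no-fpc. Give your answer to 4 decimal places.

f = n/N = 7952/29945 = 0.26555351.
SE_no-fpc = √(s²/n) = 1.5107762; SE_fpc = √((1−f)s²/n) = 1.294733.
Ratio = √(1−f) = 0.85699853.

0.8570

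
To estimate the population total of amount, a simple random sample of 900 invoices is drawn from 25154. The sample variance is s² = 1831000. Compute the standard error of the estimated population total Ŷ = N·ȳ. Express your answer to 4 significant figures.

Var(Ŷ) = N²·Var(ȳ) = N²·(1 − n/N)·s²/n.
f = 900/25154 = 0.03577960; Var(ȳ) = 0.96422040·1831000/900 = 1961.6528.
Var(Ŷ) = 25154² · 1961.6528 = 1.2411842 × 10^12.
SE(Ŷ) = √(1.2411842 × 10^12) = 1.114 × 10^6.

1.114 × 10^6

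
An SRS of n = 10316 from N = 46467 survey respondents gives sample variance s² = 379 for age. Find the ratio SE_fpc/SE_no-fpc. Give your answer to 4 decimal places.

f = n/N = 10316/46467 = 0.22200702.
SE_no-fpc = √(s²/n) = 0.19167432; SE_fpc = √((1−f)s²/n) = 0.16906425.
Ratio = √(1−f) = 0.88203911.

0.8820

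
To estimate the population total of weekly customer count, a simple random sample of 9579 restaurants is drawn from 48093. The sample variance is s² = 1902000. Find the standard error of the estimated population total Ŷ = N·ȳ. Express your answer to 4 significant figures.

606500

Var(Ŷ) = N²·Var(ȳ) = N²·(1 − n/N)·s²/n.
f = 9579/48093 = 0.19917660; Var(ȳ) = 0.80082340·1902000/9579 = 159.01097.
Var(Ŷ) = 48093² · 159.01097 = 3.677823 × 10^11.
SE(Ŷ) = √(3.677823 × 10^11) = 606500.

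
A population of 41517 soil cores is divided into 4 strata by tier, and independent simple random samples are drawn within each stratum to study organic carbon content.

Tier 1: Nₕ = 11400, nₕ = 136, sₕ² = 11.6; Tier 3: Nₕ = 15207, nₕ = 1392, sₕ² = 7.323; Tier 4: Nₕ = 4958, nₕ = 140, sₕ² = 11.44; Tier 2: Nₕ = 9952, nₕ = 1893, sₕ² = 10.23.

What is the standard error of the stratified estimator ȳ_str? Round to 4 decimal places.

0.0915

Var(ȳ_str) = Σₕ Wₕ²(1 − fₕ)sₕ²/nₕ with Wₕ = Nₕ/N, N = 41517.
Tier 1: Wₕ = 0.27458631; term = 0.27458631²·(1 − 0.01192982)·11.6/136 = 0.0063542551.
Tier 3: Wₕ = 0.36628369; term = 0.36628369²·(1 − 0.09153679)·7.323/1392 = 6.4119822 × 10^-4.
Tier 4: Wₕ = 0.11942096; term = 0.11942096²·(1 − 0.02823719)·11.44/140 = 0.0011324509.
Tier 2: Wₕ = 0.23970903; term = 0.23970903²·(1 − 0.19021302)·10.23/1893 = 2.5145751 × 10^-4.
Sum = 0.0083793617.
SE = √(0.0083793617) = 0.0915.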